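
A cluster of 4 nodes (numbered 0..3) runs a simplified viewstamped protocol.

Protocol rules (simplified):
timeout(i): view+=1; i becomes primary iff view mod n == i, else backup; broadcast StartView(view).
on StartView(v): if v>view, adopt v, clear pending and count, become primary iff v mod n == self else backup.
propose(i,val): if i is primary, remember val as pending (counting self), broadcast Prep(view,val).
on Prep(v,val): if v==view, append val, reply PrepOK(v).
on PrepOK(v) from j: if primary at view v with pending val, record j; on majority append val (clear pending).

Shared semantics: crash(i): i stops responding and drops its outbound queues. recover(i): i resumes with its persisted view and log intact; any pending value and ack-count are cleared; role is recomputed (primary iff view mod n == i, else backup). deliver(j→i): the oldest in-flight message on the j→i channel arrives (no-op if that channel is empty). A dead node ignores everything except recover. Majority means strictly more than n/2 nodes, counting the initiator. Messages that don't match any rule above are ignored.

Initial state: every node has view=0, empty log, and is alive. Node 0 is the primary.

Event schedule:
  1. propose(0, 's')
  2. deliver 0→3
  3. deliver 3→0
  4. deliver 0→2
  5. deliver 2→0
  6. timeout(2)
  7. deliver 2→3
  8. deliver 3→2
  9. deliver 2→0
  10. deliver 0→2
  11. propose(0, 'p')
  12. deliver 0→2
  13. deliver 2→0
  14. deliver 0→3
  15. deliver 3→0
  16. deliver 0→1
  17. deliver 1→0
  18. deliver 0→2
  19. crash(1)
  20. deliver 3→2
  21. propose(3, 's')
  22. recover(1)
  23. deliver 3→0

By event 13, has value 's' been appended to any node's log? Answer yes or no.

e1 propose(0,'s'): ·
e2 deliver 0→3: 3[back,v=0,s]
e3 deliver 3→0: ·
e4 deliver 0→2: 2[back,v=0,s]
e5 deliver 2→0: 0[prim,v=0,s]
e6 timeout(2): 2[back,v=1,s]
e7 deliver 2→3: 3[back,v=1,s]
e8 deliver 3→2: ·
e9 deliver 2→0: 0[back,v=1,s]
e10 deliver 0→2: ·
e11 propose(0,'p'): ·
e12 deliver 0→2: ·
e13 deliver 2→0: ·

yes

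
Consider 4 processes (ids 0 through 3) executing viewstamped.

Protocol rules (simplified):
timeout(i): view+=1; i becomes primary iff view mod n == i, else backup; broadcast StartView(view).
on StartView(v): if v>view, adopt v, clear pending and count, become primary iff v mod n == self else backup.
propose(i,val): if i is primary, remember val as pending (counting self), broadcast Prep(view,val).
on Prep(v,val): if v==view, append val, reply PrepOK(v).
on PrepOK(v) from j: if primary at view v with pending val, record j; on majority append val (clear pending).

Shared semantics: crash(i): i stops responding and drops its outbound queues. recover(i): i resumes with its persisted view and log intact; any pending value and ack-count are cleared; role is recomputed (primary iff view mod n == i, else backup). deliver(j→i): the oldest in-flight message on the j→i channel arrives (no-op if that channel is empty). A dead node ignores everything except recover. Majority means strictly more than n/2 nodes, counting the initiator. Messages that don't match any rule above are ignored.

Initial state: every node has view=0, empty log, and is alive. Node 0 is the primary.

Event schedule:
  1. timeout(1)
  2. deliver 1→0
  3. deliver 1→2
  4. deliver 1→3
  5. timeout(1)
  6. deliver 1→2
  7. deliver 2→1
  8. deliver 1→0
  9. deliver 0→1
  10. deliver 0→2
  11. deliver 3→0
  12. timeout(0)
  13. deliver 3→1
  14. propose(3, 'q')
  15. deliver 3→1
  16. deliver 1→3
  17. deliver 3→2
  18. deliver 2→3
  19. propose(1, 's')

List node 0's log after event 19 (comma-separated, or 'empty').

e1 timeout(1): 1[prim,v=1,-]
e2 deliver 1→0: 0[back,v=1,-]
e3 deliver 1→2: 2[back,v=1,-]
e4 deliver 1→3: 3[back,v=1,-]
e5 timeout(1): 1[back,v=2,-]
e6 deliver 1→2: 2[prim,v=2,-]
e7 deliver 2→1: ·
e8 deliver 1→0: 0[back,v=2,-]
e9 deliver 0→1: ·
e10 deliver 0→2: ·
e11 deliver 3→0: ·
e12 timeout(0): 0[back,v=3,-]
e13 deliver 3→1: ·
e14 propose(3,'q'): ·
e15 deliver 3→1: ·
e16 deliver 1→3: 3[back,v=2,-]
e17 deliver 3→2: ·
e18 deliver 2→3: ·
e19 propose(1,'s'): ·

empty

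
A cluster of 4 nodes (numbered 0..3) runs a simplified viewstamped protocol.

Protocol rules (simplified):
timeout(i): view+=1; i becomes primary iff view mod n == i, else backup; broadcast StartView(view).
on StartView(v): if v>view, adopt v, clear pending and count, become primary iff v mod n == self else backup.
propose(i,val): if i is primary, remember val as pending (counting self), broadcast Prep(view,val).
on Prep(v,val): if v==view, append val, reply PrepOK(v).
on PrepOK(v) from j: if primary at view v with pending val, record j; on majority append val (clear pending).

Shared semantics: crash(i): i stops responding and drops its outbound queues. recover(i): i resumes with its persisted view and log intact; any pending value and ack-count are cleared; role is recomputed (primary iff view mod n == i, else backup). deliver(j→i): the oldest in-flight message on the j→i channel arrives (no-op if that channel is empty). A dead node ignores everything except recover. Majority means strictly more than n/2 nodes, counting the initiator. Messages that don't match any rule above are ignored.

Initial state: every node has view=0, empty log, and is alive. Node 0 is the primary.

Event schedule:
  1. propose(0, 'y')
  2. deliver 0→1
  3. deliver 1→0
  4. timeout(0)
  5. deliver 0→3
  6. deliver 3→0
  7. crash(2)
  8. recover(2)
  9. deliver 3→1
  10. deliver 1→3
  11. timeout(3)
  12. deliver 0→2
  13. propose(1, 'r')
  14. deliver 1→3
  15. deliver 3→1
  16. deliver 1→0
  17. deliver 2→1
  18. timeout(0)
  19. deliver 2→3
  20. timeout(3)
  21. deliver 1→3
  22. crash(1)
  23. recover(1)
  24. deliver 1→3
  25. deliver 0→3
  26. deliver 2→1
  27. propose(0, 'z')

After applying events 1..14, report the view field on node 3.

1. propose(0,'y'):  nop
2. deliver 0→1:  <1:back v0 y>
3. deliver 1→0:  nop
4. timeout(0):  <0:back v1 ->
5. deliver 0→3:  <3:back v0 y>
6. deliver 3→0:  nop
7. crash(2):  <2:✗back v0 ->
8. recover(2):  <2:back v0 ->
9. deliver 3→1:  nop
10. deliver 1→3:  nop
11. timeout(3):  <3:back v1 y>
12. deliver 0→2:  <2:back v0 y>
13. propose(1,'r'):  nop
14. deliver 1→3:  nop

1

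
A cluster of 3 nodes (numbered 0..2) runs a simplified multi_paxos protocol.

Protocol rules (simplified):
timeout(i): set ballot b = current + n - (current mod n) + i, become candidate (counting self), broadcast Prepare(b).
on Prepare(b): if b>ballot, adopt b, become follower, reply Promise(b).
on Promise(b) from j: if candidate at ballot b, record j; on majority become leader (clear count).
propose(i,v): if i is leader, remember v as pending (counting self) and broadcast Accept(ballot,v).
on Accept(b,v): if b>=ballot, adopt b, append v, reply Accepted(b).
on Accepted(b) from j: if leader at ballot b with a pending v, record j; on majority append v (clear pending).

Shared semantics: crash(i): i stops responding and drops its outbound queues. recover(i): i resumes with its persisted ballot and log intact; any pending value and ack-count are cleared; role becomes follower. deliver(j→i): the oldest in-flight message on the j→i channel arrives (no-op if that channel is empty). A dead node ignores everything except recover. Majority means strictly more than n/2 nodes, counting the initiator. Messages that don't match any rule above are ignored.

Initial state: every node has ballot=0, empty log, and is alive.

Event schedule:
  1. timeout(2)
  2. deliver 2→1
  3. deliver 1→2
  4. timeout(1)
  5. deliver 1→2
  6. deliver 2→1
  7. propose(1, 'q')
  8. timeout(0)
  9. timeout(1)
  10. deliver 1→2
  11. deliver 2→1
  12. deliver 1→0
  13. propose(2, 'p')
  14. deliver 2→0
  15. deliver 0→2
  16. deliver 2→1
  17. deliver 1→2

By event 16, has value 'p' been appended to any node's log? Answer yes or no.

after 1 — timeout(2): n2:cand/b5/[-]
after 2 — deliver 2→1: n1:foll/b5/[-]
after 3 — deliver 1→2: n2:lead/b5/[-]
after 4 — timeout(1): n1:cand/b7/[-]
after 5 — deliver 1→2: n2:foll/b7/[-]
after 6 — deliver 2→1: n1:lead/b7/[-]
after 7 — propose(1,'q'): ·
after 8 — timeout(0): n0:cand/b3/[-]
after 9 — timeout(1): n1:cand/b10/[-]
after 10 — deliver 1→2: n2:foll/b7/[q]
after 11 — deliver 2→1: ·
after 12 — deliver 1→0: n0:foll/b7/[-]
after 13 — propose(2,'p'): ·
after 14 — deliver 2→0: ·
after 15 — deliver 0→2: ·
after 16 — deliver 2→1: ·

no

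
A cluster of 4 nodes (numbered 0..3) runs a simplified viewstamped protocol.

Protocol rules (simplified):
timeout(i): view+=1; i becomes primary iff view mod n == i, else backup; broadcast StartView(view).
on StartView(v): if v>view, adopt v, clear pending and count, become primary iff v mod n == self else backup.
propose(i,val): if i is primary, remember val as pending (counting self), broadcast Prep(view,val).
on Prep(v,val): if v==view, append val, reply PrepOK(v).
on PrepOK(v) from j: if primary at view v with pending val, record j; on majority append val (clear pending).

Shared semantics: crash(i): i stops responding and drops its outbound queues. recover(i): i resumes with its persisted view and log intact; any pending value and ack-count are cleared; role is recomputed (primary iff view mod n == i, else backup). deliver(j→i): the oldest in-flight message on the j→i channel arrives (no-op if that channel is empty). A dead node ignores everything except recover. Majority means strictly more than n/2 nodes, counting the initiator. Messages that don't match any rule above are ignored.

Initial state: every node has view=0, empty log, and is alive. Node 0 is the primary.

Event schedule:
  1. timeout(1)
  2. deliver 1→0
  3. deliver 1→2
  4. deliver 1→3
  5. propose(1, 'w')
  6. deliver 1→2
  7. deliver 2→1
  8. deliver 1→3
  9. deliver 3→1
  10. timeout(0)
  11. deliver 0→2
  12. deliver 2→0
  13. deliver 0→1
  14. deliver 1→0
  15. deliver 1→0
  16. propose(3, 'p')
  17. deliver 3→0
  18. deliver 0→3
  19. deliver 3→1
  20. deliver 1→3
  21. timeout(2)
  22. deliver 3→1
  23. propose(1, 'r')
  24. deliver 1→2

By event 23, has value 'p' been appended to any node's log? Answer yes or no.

no

[1] timeout(1) → N1(prim v1 [-])
[2] deliver 1→0 → N0(back v1 [-])
[3] deliver 1→2 → N2(back v1 [-])
[4] deliver 1→3 → N3(back v1 [-])
[5] propose(1,'w') → ∅
[6] deliver 1→2 → N2(back v1 [w])
[7] deliver 2→1 → ∅
[8] deliver 1→3 → N3(back v1 [w])
[9] deliver 3→1 → N1(prim v1 [w])
[10] timeout(0) → N0(back v2 [-])
[11] deliver 0→2 → N2(prim v2 [w])
[12] deliver 2→0 → ∅
[13] deliver 0→1 → N1(back v2 [w])
[14] deliver 1→0 → ∅
[15] deliver 1→0 → ∅
[16] propose(3,'p') → ∅
[17] deliver 3→0 → ∅
[18] deliver 0→3 → N3(back v2 [w])
[19] deliver 3→1 → ∅
[20] deliver 1→3 → ∅
[21] timeout(2) → N2(back v3 [w])
[22] deliver 3→1 → ∅
[23] propose(1,'r') → ∅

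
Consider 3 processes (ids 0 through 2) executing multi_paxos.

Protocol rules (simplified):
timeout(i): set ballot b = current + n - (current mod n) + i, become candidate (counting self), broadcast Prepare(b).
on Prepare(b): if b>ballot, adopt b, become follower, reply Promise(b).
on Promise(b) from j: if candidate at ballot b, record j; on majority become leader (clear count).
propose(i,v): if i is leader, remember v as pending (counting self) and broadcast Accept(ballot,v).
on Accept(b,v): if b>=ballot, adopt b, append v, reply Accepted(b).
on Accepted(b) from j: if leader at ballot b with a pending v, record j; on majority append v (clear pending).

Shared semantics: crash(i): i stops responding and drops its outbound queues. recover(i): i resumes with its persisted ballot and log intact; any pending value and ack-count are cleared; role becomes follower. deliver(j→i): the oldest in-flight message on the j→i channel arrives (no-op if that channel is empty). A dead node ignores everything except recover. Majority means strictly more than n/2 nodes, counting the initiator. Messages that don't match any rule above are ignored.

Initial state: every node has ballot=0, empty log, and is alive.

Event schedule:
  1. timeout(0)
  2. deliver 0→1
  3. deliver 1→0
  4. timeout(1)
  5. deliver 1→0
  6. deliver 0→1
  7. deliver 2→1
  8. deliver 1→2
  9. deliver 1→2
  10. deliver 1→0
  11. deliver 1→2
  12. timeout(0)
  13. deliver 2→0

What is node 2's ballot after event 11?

7

e1 timeout(0): 0[cand,b=3,-]
e2 deliver 0→1: 1[foll,b=3,-]
e3 deliver 1→0: 0[lead,b=3,-]
e4 timeout(1): 1[cand,b=7,-]
e5 deliver 1→0: 0[foll,b=7,-]
e6 deliver 0→1: 1[lead,b=7,-]
e7 deliver 2→1: ·
e8 deliver 1→2: 2[foll,b=7,-]
e9 deliver 1→2: ·
e10 deliver 1→0: ·
e11 deliver 1→2: ·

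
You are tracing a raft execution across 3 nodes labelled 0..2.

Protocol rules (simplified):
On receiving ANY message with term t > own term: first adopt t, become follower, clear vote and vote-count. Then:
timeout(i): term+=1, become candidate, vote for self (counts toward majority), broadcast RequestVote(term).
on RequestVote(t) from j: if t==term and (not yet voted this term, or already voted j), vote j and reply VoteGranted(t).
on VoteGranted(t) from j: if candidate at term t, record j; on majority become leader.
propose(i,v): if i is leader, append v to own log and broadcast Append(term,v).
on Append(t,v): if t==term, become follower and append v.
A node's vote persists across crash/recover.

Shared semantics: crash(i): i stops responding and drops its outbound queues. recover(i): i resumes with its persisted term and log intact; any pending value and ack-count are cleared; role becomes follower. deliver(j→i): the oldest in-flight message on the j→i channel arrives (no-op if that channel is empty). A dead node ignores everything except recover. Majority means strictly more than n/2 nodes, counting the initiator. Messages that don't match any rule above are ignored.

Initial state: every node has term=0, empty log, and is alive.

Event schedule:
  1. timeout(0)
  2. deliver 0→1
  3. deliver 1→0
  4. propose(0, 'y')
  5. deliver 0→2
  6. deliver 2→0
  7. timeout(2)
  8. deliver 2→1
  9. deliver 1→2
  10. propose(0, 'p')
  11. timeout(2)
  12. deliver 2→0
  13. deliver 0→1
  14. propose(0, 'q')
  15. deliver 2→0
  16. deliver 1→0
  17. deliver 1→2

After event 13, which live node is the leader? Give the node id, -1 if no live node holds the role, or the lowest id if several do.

after 1 — timeout(0): n0:cand/t1/[-]
after 2 — deliver 0→1: n1:foll/t1/[-]
after 3 — deliver 1→0: n0:lead/t1/[-]
after 4 — propose(0,'y'): n0:lead/t1/[y]
after 5 — deliver 0→2: n2:foll/t1/[-]
after 6 — deliver 2→0: ·
after 7 — timeout(2): n2:cand/t2/[-]
after 8 — deliver 2→1: n1:foll/t2/[-]
after 9 — deliver 1→2: n2:lead/t2/[-]
after 10 — propose(0,'p'): n0:lead/t1/[y,p]
after 11 — timeout(2): n2:cand/t3/[-]
after 12 — deliver 2→0: n0:foll/t2/[y,p]
after 13 — deliver 0→1: ·

-1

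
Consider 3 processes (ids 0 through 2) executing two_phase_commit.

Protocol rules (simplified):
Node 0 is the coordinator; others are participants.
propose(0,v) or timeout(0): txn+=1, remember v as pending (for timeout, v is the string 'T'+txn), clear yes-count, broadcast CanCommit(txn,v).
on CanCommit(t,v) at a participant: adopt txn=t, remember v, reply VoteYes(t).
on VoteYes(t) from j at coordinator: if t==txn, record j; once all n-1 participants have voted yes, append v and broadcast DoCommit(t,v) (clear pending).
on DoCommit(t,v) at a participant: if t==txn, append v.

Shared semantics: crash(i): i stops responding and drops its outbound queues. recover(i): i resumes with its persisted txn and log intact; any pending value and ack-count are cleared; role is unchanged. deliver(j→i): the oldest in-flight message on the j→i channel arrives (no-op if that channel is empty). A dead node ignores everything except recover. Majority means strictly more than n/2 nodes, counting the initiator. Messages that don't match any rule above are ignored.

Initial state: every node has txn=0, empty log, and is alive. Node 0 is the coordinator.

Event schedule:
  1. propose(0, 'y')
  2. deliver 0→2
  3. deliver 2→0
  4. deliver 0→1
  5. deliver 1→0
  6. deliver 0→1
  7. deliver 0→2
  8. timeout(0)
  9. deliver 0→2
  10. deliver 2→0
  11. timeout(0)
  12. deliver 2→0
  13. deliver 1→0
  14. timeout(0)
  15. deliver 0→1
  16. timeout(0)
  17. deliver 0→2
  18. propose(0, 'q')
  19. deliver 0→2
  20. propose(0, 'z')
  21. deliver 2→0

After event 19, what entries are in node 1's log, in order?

y

after 1 — propose(0,'y'): n0:coor/t1/[-]
after 2 — deliver 0→2: n2:part/t1/[-]
after 3 — deliver 2→0: ·
after 4 — deliver 0→1: n1:part/t1/[-]
after 5 — deliver 1→0: n0:coor/t1/[y]
after 6 — deliver 0→1: n1:part/t1/[y]
after 7 — deliver 0→2: n2:part/t1/[y]
after 8 — timeout(0): n0:coor/t2/[y]
after 9 — deliver 0→2: n2:part/t2/[y]
after 10 — deliver 2→0: ·
after 11 — timeout(0): n0:coor/t3/[y]
after 12 — deliver 2→0: ·
after 13 — deliver 1→0: ·
after 14 — timeout(0): n0:coor/t4/[y]
after 15 — deliver 0→1: n1:part/t2/[y]
after 16 — timeout(0): n0:coor/t5/[y]
after 17 — deliver 0→2: n2:part/t3/[y]
after 18 — propose(0,'q'): n0:coor/t6/[y]
after 19 — deliver 0→2: n2:part/t4/[y]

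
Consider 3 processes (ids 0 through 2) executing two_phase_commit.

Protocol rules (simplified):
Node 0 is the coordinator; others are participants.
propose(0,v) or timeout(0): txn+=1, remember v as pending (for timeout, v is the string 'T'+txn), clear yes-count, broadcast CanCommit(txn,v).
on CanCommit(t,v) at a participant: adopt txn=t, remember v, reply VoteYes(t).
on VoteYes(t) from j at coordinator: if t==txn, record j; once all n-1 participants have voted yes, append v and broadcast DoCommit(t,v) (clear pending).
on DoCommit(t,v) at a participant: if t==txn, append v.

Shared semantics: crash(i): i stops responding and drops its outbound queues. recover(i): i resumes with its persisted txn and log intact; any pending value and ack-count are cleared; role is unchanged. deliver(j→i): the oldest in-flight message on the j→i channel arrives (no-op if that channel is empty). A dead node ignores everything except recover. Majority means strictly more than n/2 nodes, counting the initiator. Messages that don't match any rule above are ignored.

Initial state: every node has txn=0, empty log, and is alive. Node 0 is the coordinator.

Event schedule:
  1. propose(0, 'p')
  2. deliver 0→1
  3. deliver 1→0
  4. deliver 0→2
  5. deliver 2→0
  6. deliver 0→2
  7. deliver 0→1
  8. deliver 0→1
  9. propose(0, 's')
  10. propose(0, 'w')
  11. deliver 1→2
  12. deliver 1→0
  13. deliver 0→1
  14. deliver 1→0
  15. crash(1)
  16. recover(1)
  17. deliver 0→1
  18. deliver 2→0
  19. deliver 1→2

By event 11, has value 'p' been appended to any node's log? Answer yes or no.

yes

e1 propose(0,'p'): 0[coor,t=1,-]
e2 deliver 0→1: 1[part,t=1,-]
e3 deliver 1→0: ·
e4 deliver 0→2: 2[part,t=1,-]
e5 deliver 2→0: 0[coor,t=1,p]
e6 deliver 0→2: 2[part,t=1,p]
e7 deliver 0→1: 1[part,t=1,p]
e8 deliver 0→1: ·
e9 propose(0,'s'): 0[coor,t=2,p]
e10 propose(0,'w'): 0[coor,t=3,p]
e11 deliver 1→2: ·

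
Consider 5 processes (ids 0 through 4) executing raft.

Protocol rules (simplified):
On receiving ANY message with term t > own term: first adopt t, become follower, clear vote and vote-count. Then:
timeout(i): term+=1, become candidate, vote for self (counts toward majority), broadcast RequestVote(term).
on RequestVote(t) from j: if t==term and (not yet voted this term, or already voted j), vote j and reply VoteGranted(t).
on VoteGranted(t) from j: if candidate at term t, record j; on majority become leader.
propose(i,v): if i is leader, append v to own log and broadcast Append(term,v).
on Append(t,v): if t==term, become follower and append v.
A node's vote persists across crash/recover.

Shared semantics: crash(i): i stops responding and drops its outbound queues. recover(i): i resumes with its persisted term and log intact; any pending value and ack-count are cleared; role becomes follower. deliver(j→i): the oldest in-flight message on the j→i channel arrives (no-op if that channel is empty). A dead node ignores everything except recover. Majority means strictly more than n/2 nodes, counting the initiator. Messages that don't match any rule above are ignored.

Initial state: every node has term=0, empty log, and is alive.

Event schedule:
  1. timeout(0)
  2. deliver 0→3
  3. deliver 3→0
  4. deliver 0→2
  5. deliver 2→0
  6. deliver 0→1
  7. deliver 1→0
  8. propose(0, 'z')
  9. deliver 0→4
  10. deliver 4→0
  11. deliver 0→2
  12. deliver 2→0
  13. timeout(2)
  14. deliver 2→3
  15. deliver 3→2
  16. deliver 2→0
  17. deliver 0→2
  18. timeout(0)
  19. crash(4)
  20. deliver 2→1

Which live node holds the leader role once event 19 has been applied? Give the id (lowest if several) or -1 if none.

after 1 — timeout(0): n0:cand/t1/[-]
after 2 — deliver 0→3: n3:foll/t1/[-]
after 3 — deliver 3→0: ·
after 4 — deliver 0→2: n2:foll/t1/[-]
after 5 — deliver 2→0: n0:lead/t1/[-]
after 6 — deliver 0→1: n1:foll/t1/[-]
after 7 — deliver 1→0: ·
after 8 — propose(0,'z'): n0:lead/t1/[z]
after 9 — deliver 0→4: n4:foll/t1/[-]
after 10 — deliver 4→0: ·
after 11 — deliver 0→2: n2:foll/t1/[z]
after 12 — deliver 2→0: ·
after 13 — timeout(2): n2:cand/t2/[z]
after 14 — deliver 2→3: n3:foll/t2/[-]
after 15 — deliver 3→2: ·
after 16 — deliver 2→0: n0:foll/t2/[z]
after 17 — deliver 0→2: n2:lead/t2/[z]
after 18 — timeout(0): n0:cand/t3/[z]
after 19 — crash(4): n4:✗foll/t1/[-]

2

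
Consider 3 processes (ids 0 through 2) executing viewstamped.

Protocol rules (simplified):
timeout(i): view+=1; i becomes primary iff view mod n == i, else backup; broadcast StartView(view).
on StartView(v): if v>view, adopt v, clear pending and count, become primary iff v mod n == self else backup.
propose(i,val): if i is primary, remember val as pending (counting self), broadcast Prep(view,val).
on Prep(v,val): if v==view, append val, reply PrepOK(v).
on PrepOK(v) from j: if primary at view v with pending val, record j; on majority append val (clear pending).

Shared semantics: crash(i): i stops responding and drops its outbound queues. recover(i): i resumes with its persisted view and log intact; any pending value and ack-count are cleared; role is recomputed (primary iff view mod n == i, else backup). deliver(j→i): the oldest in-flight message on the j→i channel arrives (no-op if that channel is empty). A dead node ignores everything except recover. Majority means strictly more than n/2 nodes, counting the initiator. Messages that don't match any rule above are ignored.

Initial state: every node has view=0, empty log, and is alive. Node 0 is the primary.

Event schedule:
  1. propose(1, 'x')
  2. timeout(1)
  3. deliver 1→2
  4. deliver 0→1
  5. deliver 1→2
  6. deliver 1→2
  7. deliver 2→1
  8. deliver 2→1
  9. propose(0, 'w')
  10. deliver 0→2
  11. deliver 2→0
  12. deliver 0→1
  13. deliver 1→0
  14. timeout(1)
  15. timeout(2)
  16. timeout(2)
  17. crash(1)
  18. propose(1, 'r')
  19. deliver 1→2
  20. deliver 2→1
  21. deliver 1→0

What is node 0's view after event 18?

1. propose(1,'x'):  nop
2. timeout(1):  <1:prim v1 ->
3. deliver 1→2:  <2:back v1 ->
4. deliver 0→1:  nop
5. deliver 1→2:  nop
6. deliver 1→2:  nop
7. deliver 2→1:  nop
8. deliver 2→1:  nop
9. propose(0,'w'):  nop
10. deliver 0→2:  nop
11. deliver 2→0:  nop
12. deliver 0→1:  nop
13. deliver 1→0:  <0:back v1 ->
14. timeout(1):  <1:back v2 ->
15. timeout(2):  <2:prim v2 ->
16. timeout(2):  <2:back v3 ->
17. crash(1):  <1:✗back v2 ->
18. propose(1,'r'):  nop

1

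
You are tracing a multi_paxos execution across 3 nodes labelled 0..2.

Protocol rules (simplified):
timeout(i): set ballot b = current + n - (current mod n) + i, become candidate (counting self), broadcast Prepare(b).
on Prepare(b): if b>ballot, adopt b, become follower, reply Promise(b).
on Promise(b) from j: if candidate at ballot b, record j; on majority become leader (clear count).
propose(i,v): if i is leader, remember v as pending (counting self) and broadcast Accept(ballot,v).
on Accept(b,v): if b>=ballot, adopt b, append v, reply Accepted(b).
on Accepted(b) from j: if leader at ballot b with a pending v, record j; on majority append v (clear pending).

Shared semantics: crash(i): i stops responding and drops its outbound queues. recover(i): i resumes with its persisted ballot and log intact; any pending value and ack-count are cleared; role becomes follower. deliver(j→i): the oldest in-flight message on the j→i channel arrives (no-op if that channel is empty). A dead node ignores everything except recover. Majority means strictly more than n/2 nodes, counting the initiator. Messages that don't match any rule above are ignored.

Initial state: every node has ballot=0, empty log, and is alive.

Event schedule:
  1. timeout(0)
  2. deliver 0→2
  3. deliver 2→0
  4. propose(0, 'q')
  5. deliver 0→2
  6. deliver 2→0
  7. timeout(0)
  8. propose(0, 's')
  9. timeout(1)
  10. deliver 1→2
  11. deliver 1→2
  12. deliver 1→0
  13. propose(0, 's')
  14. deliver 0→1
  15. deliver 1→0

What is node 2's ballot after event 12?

1. timeout(0):  <0:cand b3 ->
2. deliver 0→2:  <2:foll b3 ->
3. deliver 2→0:  <0:lead b3 ->
4. propose(0,'q'):  nop
5. deliver 0→2:  <2:foll b3 q>
6. deliver 2→0:  <0:lead b3 q>
7. timeout(0):  <0:cand b6 q>
8. propose(0,'s'):  nop
9. timeout(1):  <1:cand b4 ->
10. deliver 1→2:  <2:foll b4 q>
11. deliver 1→2:  nop
12. deliver 1→0:  nop

4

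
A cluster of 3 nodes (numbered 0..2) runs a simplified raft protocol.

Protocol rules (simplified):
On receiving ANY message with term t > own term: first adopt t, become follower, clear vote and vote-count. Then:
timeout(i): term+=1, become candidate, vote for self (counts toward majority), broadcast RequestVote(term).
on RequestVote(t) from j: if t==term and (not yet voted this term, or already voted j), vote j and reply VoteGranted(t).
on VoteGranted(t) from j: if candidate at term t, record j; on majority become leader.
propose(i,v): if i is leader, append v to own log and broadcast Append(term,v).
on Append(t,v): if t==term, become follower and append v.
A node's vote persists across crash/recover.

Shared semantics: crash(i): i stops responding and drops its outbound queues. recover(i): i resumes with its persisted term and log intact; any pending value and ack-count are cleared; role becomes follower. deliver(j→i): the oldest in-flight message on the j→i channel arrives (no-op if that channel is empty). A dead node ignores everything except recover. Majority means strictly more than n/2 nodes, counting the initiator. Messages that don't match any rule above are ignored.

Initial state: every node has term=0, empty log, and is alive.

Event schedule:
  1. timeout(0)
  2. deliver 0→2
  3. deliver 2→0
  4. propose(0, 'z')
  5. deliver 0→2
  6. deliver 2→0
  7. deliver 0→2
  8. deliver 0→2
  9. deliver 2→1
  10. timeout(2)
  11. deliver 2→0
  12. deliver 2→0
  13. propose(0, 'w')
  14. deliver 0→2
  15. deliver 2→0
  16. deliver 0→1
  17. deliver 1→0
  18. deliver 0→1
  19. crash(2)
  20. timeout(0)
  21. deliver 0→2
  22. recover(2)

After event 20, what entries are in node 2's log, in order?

z

step 1 timeout(0): 0={cand,t=1,log=-}
step 2 deliver 0→2: 2={foll,t=1,log=-}
step 3 deliver 2→0: 0={lead,t=1,log=-}
step 4 propose(0,'z'): 0={lead,t=1,log=z}
step 5 deliver 0→2: 2={foll,t=1,log=z}
step 6 deliver 2→0: —
step 7 deliver 0→2: —
step 8 deliver 0→2: —
step 9 deliver 2→1: —
step 10 timeout(2): 2={cand,t=2,log=z}
step 11 deliver 2→0: 0={foll,t=2,log=z}
step 12 deliver 2→0: —
step 13 propose(0,'w'): —
step 14 deliver 0→2: 2={lead,t=2,log=z}
step 15 deliver 2→0: —
step 16 deliver 0→1: 1={foll,t=1,log=-}
step 17 deliver 1→0: —
step 18 deliver 0→1: 1={foll,t=1,log=z}
step 19 crash(2): 2={✗lead,t=2,log=z}
step 20 timeout(0): 0={cand,t=3,log=z}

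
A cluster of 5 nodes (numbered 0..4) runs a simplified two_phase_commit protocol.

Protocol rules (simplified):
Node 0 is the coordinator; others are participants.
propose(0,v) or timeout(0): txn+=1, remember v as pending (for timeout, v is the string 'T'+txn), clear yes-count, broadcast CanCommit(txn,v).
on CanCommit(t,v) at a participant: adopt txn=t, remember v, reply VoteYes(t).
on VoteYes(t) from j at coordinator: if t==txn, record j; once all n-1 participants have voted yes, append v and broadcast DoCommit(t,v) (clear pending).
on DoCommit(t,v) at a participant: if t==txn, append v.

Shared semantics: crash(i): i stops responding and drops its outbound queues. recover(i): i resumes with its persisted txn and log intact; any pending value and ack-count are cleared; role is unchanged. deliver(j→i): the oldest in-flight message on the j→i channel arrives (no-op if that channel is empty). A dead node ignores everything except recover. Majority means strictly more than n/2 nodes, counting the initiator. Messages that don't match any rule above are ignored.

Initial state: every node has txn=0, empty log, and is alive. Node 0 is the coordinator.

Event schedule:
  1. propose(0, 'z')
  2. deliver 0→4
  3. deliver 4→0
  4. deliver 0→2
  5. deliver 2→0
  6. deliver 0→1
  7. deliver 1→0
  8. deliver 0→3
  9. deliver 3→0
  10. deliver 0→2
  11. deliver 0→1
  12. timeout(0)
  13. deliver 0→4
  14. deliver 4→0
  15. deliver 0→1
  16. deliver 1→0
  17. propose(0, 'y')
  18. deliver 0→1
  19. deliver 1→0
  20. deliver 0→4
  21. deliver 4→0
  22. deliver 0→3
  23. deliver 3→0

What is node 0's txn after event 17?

3

e1 propose(0,'z'): 0[coor,t=1,-]
e2 deliver 0→4: 4[part,t=1,-]
e3 deliver 4→0: ·
e4 deliver 0→2: 2[part,t=1,-]
e5 deliver 2→0: ·
e6 deliver 0→1: 1[part,t=1,-]
e7 deliver 1→0: ·
e8 deliver 0→3: 3[part,t=1,-]
e9 deliver 3→0: 0[coor,t=1,z]
e10 deliver 0→2: 2[part,t=1,z]
e11 deliver 0→1: 1[part,t=1,z]
e12 timeout(0): 0[coor,t=2,z]
e13 deliver 0→4: 4[part,t=1,z]
e14 deliver 4→0: ·
e15 deliver 0→1: 1[part,t=2,z]
e16 deliver 1→0: ·
e17 propose(0,'y'): 0[coor,t=3,z]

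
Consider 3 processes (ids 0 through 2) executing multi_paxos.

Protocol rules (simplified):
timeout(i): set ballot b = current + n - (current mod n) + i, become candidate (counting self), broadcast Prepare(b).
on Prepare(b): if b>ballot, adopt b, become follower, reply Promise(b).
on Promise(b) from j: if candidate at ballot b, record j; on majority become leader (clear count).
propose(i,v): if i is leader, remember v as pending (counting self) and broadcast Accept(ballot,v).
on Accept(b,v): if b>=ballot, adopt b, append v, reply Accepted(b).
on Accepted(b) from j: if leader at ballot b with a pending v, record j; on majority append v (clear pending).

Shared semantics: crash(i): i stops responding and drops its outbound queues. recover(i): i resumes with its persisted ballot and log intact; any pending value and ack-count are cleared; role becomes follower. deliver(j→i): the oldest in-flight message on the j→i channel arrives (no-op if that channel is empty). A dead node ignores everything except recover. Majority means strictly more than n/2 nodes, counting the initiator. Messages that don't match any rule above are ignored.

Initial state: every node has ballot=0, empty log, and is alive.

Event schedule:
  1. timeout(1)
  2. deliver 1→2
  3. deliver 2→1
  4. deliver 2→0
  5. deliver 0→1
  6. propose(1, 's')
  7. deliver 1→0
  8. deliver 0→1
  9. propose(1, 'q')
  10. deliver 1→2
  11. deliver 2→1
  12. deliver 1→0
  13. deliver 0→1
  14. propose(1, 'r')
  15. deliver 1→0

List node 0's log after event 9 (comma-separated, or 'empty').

[1] timeout(1) → N1(cand b4 [-])
[2] deliver 1→2 → N2(foll b4 [-])
[3] deliver 2→1 → N1(lead b4 [-])
[4] deliver 2→0 → ∅
[5] deliver 0→1 → ∅
[6] propose(1,'s') → ∅
[7] deliver 1→0 → N0(foll b4 [-])
[8] deliver 0→1 → ∅
[9] propose(1,'q') → ∅

empty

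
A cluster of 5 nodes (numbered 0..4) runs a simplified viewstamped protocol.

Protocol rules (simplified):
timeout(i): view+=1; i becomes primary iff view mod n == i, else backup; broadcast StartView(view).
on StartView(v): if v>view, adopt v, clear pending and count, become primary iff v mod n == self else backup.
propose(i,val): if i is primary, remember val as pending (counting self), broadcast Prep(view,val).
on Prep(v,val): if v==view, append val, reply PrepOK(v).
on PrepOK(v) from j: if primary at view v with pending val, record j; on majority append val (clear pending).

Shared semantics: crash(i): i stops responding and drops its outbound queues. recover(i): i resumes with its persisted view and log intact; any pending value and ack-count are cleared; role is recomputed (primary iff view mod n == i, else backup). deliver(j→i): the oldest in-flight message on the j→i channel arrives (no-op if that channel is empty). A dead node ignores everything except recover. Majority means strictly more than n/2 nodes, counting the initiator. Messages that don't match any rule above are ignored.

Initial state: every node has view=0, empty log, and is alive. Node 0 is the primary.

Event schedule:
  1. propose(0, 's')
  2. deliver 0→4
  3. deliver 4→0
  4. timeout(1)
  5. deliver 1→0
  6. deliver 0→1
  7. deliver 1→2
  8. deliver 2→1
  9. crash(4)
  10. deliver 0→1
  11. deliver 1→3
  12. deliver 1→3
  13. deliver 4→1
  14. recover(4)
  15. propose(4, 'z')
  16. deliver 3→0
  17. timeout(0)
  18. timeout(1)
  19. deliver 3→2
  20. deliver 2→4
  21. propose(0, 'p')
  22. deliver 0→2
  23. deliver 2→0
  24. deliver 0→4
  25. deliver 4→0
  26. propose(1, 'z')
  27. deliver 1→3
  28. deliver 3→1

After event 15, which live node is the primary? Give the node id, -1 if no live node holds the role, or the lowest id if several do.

1

step 1 propose(0,'s'): —
step 2 deliver 0→4: 4={back,v=0,log=s}
step 3 deliver 4→0: —
step 4 timeout(1): 1={prim,v=1,log=-}
step 5 deliver 1→0: 0={back,v=1,log=-}
step 6 deliver 0→1: —
step 7 deliver 1→2: 2={back,v=1,log=-}
step 8 deliver 2→1: —
step 9 crash(4): 4={✗back,v=0,log=s}
step 10 deliver 0→1: —
step 11 deliver 1→3: 3={back,v=1,log=-}
step 12 deliver 1→3: —
step 13 deliver 4→1: —
step 14 recover(4): 4={back,v=0,log=s}
step 15 propose(4,'z'): —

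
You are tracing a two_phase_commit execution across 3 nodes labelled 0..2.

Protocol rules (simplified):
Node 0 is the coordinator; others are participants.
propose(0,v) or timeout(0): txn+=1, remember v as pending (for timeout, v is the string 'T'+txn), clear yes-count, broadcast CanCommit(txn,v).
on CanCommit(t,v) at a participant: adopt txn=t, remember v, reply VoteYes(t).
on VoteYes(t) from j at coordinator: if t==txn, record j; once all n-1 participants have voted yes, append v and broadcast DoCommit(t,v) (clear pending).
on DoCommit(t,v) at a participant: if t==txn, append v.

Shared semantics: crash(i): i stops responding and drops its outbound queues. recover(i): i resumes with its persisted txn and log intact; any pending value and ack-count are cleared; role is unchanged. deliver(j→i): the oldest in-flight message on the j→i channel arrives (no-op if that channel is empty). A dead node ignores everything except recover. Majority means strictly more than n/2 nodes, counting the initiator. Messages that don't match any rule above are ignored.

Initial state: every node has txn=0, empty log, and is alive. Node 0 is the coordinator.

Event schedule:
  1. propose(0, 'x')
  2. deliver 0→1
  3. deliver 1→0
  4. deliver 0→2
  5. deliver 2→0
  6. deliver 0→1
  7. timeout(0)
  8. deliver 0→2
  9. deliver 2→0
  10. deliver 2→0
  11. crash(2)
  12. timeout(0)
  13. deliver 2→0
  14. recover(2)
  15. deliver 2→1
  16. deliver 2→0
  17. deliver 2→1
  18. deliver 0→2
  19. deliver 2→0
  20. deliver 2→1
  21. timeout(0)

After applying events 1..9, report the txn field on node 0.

2

1. propose(0,'x'):  <0:coor t1 ->
2. deliver 0→1:  <1:part t1 ->
3. deliver 1→0:  nop
4. deliver 0→2:  <2:part t1 ->
5. deliver 2→0:  <0:coor t1 x>
6. deliver 0→1:  <1:part t1 x>
7. timeout(0):  <0:coor t2 x>
8. deliver 0→2:  <2:part t1 x>
9. deliver 2→0:  nop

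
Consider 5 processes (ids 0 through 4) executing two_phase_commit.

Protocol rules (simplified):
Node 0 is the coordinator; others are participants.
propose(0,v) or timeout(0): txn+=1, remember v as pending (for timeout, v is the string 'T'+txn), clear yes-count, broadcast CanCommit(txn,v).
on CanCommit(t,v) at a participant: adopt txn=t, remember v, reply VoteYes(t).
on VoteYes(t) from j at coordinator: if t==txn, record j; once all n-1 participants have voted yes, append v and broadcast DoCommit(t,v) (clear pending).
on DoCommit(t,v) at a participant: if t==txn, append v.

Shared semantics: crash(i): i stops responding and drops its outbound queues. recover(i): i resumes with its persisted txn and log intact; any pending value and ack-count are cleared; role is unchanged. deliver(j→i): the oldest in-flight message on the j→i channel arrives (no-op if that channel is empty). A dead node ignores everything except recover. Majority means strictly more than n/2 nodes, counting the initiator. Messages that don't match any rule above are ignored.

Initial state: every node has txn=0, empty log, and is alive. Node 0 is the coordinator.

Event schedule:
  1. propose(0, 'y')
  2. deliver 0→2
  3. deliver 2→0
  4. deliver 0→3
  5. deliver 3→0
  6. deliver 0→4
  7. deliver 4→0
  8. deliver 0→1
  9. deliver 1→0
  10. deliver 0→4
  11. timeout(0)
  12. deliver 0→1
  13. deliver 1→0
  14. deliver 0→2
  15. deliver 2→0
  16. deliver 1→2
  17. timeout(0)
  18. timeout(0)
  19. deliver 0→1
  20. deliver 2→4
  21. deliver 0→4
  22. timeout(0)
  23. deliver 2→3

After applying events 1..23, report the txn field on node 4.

2

[1] propose(0,'y') → N0(coor t1 [-])
[2] deliver 0→2 → N2(part t1 [-])
[3] deliver 2→0 → ∅
[4] deliver 0→3 → N3(part t1 [-])
[5] deliver 3→0 → ∅
[6] deliver 0→4 → N4(part t1 [-])
[7] deliver 4→0 → ∅
[8] deliver 0→1 → N1(part t1 [-])
[9] deliver 1→0 → N0(coor t1 [y])
[10] deliver 0→4 → N4(part t1 [y])
[11] timeout(0) → N0(coor t2 [y])
[12] deliver 0→1 → N1(part t1 [y])
[13] deliver 1→0 → ∅
[14] deliver 0→2 → N2(part t1 [y])
[15] deliver 2→0 → ∅
[16] deliver 1→2 → ∅
[17] timeout(0) → N0(coor t3 [y])
[18] timeout(0) → N0(coor t4 [y])
[19] deliver 0→1 → N1(part t2 [y])
[20] deliver 2→4 → ∅
[21] deliver 0→4 → N4(part t2 [y])
[22] timeout(0) → N0(coor t5 [y])
[23] deliver 2→3 → ∅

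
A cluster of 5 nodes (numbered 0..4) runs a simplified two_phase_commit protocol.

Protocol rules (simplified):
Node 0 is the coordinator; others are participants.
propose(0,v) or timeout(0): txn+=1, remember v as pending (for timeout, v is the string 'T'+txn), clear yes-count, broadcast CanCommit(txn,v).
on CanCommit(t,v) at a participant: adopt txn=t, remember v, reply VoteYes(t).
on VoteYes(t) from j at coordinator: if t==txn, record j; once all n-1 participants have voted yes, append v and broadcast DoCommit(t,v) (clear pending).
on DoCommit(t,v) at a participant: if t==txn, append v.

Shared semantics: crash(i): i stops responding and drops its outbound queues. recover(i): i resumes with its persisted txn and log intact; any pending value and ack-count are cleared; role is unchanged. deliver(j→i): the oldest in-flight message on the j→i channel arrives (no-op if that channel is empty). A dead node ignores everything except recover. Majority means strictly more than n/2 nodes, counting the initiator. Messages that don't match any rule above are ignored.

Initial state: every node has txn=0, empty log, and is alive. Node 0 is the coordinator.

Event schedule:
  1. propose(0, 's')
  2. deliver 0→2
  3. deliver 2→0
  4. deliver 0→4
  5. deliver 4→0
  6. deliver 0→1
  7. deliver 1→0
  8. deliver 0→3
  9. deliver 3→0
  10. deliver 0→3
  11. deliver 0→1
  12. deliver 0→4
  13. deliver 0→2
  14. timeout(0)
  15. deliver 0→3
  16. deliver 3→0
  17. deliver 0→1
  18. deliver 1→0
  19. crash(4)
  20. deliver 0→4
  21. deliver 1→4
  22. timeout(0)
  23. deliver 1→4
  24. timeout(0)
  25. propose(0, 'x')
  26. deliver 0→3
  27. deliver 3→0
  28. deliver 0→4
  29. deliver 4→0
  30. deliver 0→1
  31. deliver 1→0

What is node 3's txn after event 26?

3

after 1 — propose(0,'s'): n0:coor/t1/[-]
after 2 — deliver 0→2: n2:part/t1/[-]
after 3 — deliver 2→0: ·
after 4 — deliver 0→4: n4:part/t1/[-]
after 5 — deliver 4→0: ·
after 6 — deliver 0→1: n1:part/t1/[-]
after 7 — deliver 1→0: ·
after 8 — deliver 0→3: n3:part/t1/[-]
after 9 — deliver 3→0: n0:coor/t1/[s]
after 10 — deliver 0→3: n3:part/t1/[s]
after 11 — deliver 0→1: n1:part/t1/[s]
after 12 — deliver 0→4: n4:part/t1/[s]
after 13 — deliver 0→2: n2:part/t1/[s]
after 14 — timeout(0): n0:coor/t2/[s]
after 15 — deliver 0→3: n3:part/t2/[s]
after 16 — deliver 3→0: ·
after 17 — deliver 0→1: n1:part/t2/[s]
after 18 — deliver 1→0: ·
after 19 — crash(4): n4:✗part/t1/[s]
after 20 — deliver 0→4: ·
after 21 — deliver 1→4: ·
after 22 — timeout(0): n0:coor/t3/[s]
after 23 — deliver 1→4: ·
after 24 — timeout(0): n0:coor/t4/[s]
after 25 — propose(0,'x'): n0:coor/t5/[s]
after 26 — deliver 0→3: n3:part/t3/[s]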